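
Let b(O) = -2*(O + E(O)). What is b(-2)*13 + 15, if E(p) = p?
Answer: 119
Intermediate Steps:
b(O) = -4*O (b(O) = -2*(O + O) = -4*O)
b(-2)*13 + 15 = -4*(-2)*13 + 15 = 8*13 + 15 = 104 + 15 = 119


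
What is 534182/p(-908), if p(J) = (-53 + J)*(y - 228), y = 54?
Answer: 267091/83607 ≈ 3.1946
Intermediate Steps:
p(J) = 9222 - 174*J (p(J) = (-53 + J)*(54 - 228) = (-53 + J)*(-174) = 9222 - 174*J)
534182/p(-908) = 534182/(9222 - 174*(-908)) = 534182/(9222 + 157992) = 534182/167214 = 534182*(1/167214) = 267091/83607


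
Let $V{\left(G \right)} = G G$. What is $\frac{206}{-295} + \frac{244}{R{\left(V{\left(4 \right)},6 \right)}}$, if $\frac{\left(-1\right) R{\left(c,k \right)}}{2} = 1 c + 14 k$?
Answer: $- \frac{5659}{2950} \approx -1.9183$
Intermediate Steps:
$V{\left(G \right)} = G^{2}$
$R{\left(c,k \right)} = - 28 k - 2 c$ ($R{\left(c,k \right)} = - 2 \left(1 c + 14 k\right) = - 2 \left(c + 14 k\right) = - 28 k - 2 c$)
$\frac{206}{-295} + \frac{244}{R{\left(V{\left(4 \right)},6 \right)}} = \frac{206}{-295} + \frac{244}{\left(-28\right) 6 - 2 \cdot 4^{2}} = 206 \left(- \frac{1}{295}\right) + \frac{244}{-168 - 32} = - \frac{206}{295} + \frac{244}{-168 - 32} = - \frac{206}{295} + \frac{244}{-200} = - \frac{206}{295} + 244 \left(- \frac{1}{200}\right) = - \frac{206}{295} - \frac{61}{50} = - \frac{5659}{2950}$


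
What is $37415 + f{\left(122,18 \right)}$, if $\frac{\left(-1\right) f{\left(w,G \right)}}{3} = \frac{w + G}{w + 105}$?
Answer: $\frac{8492785}{227} \approx 37413.0$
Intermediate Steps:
$f{\left(w,G \right)} = - \frac{3 \left(G + w\right)}{105 + w}$ ($f{\left(w,G \right)} = - 3 \frac{w + G}{w + 105} = - 3 \frac{G + w}{105 + w} = - \frac{3 \left(G + w\right)}{105 + w}$)
$37415 + f{\left(122,18 \right)} = 37415 + \frac{3 \left(\left(-1\right) 18 - 122\right)}{105 + 122} = 37415 + \frac{3 \left(-18 - 122\right)}{227} = 37415 + 3 \cdot \frac{1}{227} \left(-140\right) = 37415 - \frac{420}{227} = \frac{8492785}{227}$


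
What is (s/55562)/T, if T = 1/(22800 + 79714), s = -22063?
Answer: -1130883191/27781 ≈ -40707.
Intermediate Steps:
T = 1/102514 ≈ 9.7548e-6
(s/55562)/T = (-22063/55562)/(1/102514) = -22063*1/55562*102514 = -22063/55562*102514 = -1130883191/27781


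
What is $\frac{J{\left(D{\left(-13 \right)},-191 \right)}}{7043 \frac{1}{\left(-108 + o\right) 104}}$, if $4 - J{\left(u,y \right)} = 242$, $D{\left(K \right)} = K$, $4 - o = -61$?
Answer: $\frac{1064336}{7043} \approx 151.12$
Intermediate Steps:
$o = 65$ ($o = 4 - -61 = 4 + 61 = 65$)
$J{\left(u,y \right)} = -238$ ($J{\left(u,y \right)} = 4 - 242 = -238$)
$\frac{J{\left(D{\left(-13 \right)},-191 \right)}}{7043 \frac{1}{\left(-108 + o\right) 104}} = - \frac{238}{7043 \frac{1}{\left(-108 + 65\right) 104}} = - \frac{238}{7043 \frac{1}{\left(-43\right) 104}} = - \frac{238}{7043 \frac{1}{-4472}} = - \frac{238}{7043 \left(- \frac{1}{4472}\right)} = - \frac{238}{- \frac{7043}{4472}} = \left(-238\right) \left(- \frac{4472}{7043}\right) = \frac{1064336}{7043}$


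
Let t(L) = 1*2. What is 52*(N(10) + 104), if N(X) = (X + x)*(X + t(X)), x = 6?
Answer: 15392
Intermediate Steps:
t(L) = 2
N(X) = (2 + X)*(6 + X) (N(X) = (X + 6)*(X + 2) = (6 + X)*(2 + X) = (2 + X)*(6 + X))
52*(N(10) + 104) = 52*((12 + 10**2 + 8*10) + 104) = 52*((12 + 100 + 80) + 104) = 52*(192 + 104) = 52*296 = 15392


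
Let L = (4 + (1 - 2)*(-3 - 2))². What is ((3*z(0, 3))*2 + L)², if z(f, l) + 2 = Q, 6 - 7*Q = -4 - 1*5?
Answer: 328329/49 ≈ 6700.6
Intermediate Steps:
Q = 15/7 (Q = 6/7 - (-4 - 1*5)/7 = 6/7 - (-4 - 5)/7 = 6/7 - ⅐*(-9) = 6/7 + 9/7 = 15/7 ≈ 2.1429)
z(f, l) = ⅐ (z(f, l) = -2 + 15/7 = ⅐)
L = 81 (L = (4 - 1*(-5))² = (4 + 5)² = 9² = 81)
((3*z(0, 3))*2 + L)² = ((3*(⅐))*2 + 81)² = ((3/7)*2 + 81)² = (6/7 + 81)² = (573/7)² = 328329/49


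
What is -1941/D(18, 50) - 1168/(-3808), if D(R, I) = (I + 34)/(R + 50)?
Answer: -373893/238 ≈ -1571.0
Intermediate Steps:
D(R, I) = (34 + I)/(50 + R)
-1941/D(18, 50) - 1168/(-3808) = -1941*(50 + 18)/(34 + 50) - 1168/(-3808) = -1941/(84/68) - 1168*(-1/3808) = -1941/((1/68)*84) + 73/238 = -1941/21/17 + 73/238 = -1941*17/21 + 73/238 = -10999/7 + 73/238 = -373893/238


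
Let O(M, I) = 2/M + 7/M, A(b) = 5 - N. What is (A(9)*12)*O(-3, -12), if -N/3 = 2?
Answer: -396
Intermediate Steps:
N = -6 (N = -3*2 = -6)
A(b) = 11 (A(b) = 5 - 1*(-6) = 5 + 6 = 11)
O(M, I) = 9/M
(A(9)*12)*O(-3, -12) = (11*12)*(9/(-3)) = 132*(9*(-1/3)) = 132*(-3) = -396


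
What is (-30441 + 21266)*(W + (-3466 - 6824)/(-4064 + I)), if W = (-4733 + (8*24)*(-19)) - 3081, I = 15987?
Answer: 1253962994300/11923 ≈ 1.0517e+8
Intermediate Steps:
W = -11462 (W = (-4733 + 192*(-19)) - 3081 = (-4733 - 3648) - 3081 = -8381 - 3081 = -11462)
(-30441 + 21266)*(W + (-3466 - 6824)/(-4064 + I)) = (-30441 + 21266)*(-11462 + (-3466 - 6824)/(-4064 + 15987)) = -9175*(-11462 - 10290/11923) = -9175*(-136671716/11923) = 1253962994300/11923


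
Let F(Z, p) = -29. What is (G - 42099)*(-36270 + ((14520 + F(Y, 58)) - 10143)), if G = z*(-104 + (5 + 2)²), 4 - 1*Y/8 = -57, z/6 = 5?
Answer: 1396555578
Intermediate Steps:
z = 30 (z = 6*5 = 30)
Y = 488 (Y = 32 - 8*(-57) = 32 + 456 = 488)
G = -1650 (G = 30*(-104 + (5 + 2)²) = 30*(-104 + 7²) = 30*(-104 + 49) = 30*(-55) = -1650)
(G - 42099)*(-36270 + ((14520 + F(Y, 58)) - 10143)) = (-1650 - 42099)*(-36270 + ((14520 - 29) - 10143)) = -43749*(-36270 + (14491 - 10143)) = -43749*(-36270 + 4348) = -43749*(-31922) = 1396555578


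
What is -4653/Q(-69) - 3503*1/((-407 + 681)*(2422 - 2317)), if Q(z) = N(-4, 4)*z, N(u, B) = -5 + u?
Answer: -1679533/220570 ≈ -7.6145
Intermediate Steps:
Q(z) = -9*z (Q(z) = (-5 - 4)*z = -9*z)
-4653/Q(-69) - 3503*1/((-407 + 681)*(2422 - 2317)) = -4653/((-9*(-69))) - 3503*1/((-407 + 681)*(2422 - 2317)) = -4653/621 - 3503/(274*105) = -4653*1/621 - 3503/28770 = -517/69 - 3503*1/28770 = -517/69 - 3503/28770 = -1679533/220570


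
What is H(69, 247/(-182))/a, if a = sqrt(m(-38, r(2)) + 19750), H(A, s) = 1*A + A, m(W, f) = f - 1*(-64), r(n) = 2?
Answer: 69*sqrt(4954)/4954 ≈ 0.98033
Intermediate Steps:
m(W, f) = 64 + f (m(W, f) = f + 64 = 64 + f)
H(A, s) = 2*A (H(A, s) = A + A = 2*A)
a = 2*sqrt(4954) (a = sqrt((64 + 2) + 19750) = sqrt(66 + 19750) = sqrt(19816) = 2*sqrt(4954) ≈ 140.77)
H(69, 247/(-182))/a = (2*69)/((2*sqrt(4954))) = 138*(sqrt(4954)/9908) = 69*sqrt(4954)/4954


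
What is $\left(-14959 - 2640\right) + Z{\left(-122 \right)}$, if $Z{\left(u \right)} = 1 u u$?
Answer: $-2715$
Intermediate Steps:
$Z{\left(u \right)} = u^{2}$ ($Z{\left(u \right)} = u u = u^{2}$)
$\left(-14959 - 2640\right) + Z{\left(-122 \right)} = \left(-14959 - 2640\right) + \left(-122\right)^{2} = -17599 + 14884 = -2715$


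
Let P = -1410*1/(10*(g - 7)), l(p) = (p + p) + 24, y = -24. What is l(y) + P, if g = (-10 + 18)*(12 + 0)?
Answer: -2277/89 ≈ -25.584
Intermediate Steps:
g = 96 (g = 8*12 = 96)
l(p) = 24 + 2*p (l(p) = 2*p + 24 = 24 + 2*p)
P = -141/89 (P = -1410*1/(10*(96 - 7)) = -1410/(10*89) = -1410/890 = -1410*1/890 = -141/89 ≈ -1.5843)
l(y) + P = (24 + 2*(-24)) - 141/89 = (24 - 48) - 141/89 = -24 - 141/89 = -2277/89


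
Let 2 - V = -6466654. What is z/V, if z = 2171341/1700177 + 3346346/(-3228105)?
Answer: 1319936235563/35491270646584337760 ≈ 3.7190e-8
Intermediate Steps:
V = 6466656 (V = 2 - 1*(-6466654) = 2 + 6466654 = 6466656)
z = 1319936235563/5488349874585 (z = 2171341*(1/1700177) + 3346346*(-1/3228105) = 2171341/1700177 - 3346346/3228105 = 1319936235563/5488349874585 ≈ 0.24050)
z/V = (1319936235563/5488349874585)/6466656 = (1319936235563/5488349874585)*(1/6466656) = 1319936235563/35491270646584337760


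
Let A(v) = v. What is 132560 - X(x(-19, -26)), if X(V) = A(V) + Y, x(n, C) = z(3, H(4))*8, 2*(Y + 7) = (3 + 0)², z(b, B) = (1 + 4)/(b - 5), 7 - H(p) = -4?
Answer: 265165/2 ≈ 1.3258e+5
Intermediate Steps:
H(p) = 11 (H(p) = 7 - 1*(-4) = 7 + 4 = 11)
z(b, B) = 5/(-5 + b)
Y = -5/2 (Y = -7 + (3 + 0)²/2 = -7 + (½)*3² = -7 + (½)*9 = -7 + 9/2 = -5/2 ≈ -2.5000)
x(n, C) = -20 (x(n, C) = (5/(-5 + 3))*8 = (5/(-2))*8 = (5*(-½))*8 = -5/2*8 = -20)
X(V) = -5/2 + V (X(V) = V - 5/2 = -5/2 + V)
132560 - X(x(-19, -26)) = 132560 - (-5/2 - 20) = 132560 - 1*(-45/2) = 132560 + 45/2 = 265165/2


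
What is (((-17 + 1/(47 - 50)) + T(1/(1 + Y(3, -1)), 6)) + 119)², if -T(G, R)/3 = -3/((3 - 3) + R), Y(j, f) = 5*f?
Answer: 383161/36 ≈ 10643.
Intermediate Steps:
T(G, R) = 9/R (T(G, R) = -(-9)/((3 - 3) + R) = -(-9)/(0 + R) = -(-9)/R = 9/R)
(((-17 + 1/(47 - 50)) + T(1/(1 + Y(3, -1)), 6)) + 119)² = (((-17 + 1/(47 - 50)) + 9/6) + 119)² = (((-17 + 1/(-3)) + 9*(⅙)) + 119)² = (((-17 - ⅓) + 3/2) + 119)² = ((-52/3 + 3/2) + 119)² = (-95/6 + 119)² = (619/6)² = 383161/36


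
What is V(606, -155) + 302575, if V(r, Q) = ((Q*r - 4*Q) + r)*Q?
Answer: 14671695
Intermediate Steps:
V(r, Q) = Q*(r - 4*Q + Q*r) (V(r, Q) = ((-4*Q + Q*r) + r)*Q = (r - 4*Q + Q*r)*Q = Q*(r - 4*Q + Q*r))
V(606, -155) + 302575 = -155*(606 - 4*(-155) - 155*606) + 302575 = -155*(606 + 620 - 93930) + 302575 = -155*(-92704) + 302575 = 14369120 + 302575 = 14671695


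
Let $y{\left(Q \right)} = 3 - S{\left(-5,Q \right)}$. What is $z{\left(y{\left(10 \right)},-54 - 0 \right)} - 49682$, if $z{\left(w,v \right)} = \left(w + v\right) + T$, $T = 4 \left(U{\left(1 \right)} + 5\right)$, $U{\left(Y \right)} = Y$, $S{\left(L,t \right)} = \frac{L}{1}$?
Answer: $-49704$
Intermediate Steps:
$S{\left(L,t \right)} = L$ ($S{\left(L,t \right)} = L 1 = L$)
$y{\left(Q \right)} = 8$ ($y{\left(Q \right)} = 3 - -5 = 3 + 5 = 8$)
$T = 24$ ($T = 4 \left(1 + 5\right) = 4 \cdot 6 = 24$)
$z{\left(w,v \right)} = 24 + v + w$ ($z{\left(w,v \right)} = \left(w + v\right) + 24 = \left(v + w\right) + 24 = 24 + v + w$)
$z{\left(y{\left(10 \right)},-54 - 0 \right)} - 49682 = \left(24 - 54 + 8\right) - 49682 = -22 - 49682 = -49704$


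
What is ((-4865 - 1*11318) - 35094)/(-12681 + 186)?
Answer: 51277/12495 ≈ 4.1038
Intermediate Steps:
((-4865 - 1*11318) - 35094)/(-12681 + 186) = ((-4865 - 11318) - 35094)/(-12495) = (-16183 - 35094)*(-1/12495) = -51277*(-1/12495) = 51277/12495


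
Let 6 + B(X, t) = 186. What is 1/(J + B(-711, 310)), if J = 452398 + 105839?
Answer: 1/558417 ≈ 1.7908e-6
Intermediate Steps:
B(X, t) = 180 (B(X, t) = -6 + 186 = 180)
J = 558237
1/(J + B(-711, 310)) = 1/(558237 + 180) = 1/558417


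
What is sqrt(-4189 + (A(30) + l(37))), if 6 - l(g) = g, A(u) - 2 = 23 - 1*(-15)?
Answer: 2*I*sqrt(1045) ≈ 64.653*I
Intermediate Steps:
A(u) = 40 (A(u) = 2 + (23 - 1*(-15)) = 2 + (23 + 15) = 2 + 38 = 40)
l(g) = 6 - g
sqrt(-4189 + (A(30) + l(37))) = sqrt(-4189 + (40 + (6 - 1*37))) = sqrt(-4189 + (40 + (6 - 37))) = sqrt(-4189 + (40 - 31)) = sqrt(-4189 + 9) = sqrt(-4180) = 2*I*sqrt(1045)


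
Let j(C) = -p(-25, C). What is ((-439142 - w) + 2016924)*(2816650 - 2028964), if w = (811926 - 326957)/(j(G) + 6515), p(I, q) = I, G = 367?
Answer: 1354584836557391/1090 ≈ 1.2427e+12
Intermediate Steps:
j(C) = 25 (j(C) = -1*(-25) = 25)
w = 484969/6540 (w = (811926 - 326957)/(25 + 6515) = 484969/6540 ≈ 74.154)
((-439142 - w) + 2016924)*(2816650 - 2028964) = ((-439142 - 1*484969/6540) + 2016924)*(2816650 - 2028964) = ((-439142 - 484969/6540) + 2016924)*787686 = (-2872473649/6540 + 2016924)*787686 = (10318209311/6540)*787686 = 1354584836557391/1090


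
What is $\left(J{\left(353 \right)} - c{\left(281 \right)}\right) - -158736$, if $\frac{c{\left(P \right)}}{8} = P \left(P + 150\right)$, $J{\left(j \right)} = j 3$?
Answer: $-809093$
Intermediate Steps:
$J{\left(j \right)} = 3 j$
$c{\left(P \right)} = 8 P \left(150 + P\right)$ ($c{\left(P \right)} = 8 P \left(P + 150\right) = 8 P \left(150 + P\right)$)
$\left(J{\left(353 \right)} - c{\left(281 \right)}\right) - -158736 = \left(3 \cdot 353 - 8 \cdot 281 \left(150 + 281\right)\right) - -158736 = \left(1059 - 8 \cdot 281 \cdot 431\right) + 158736 = \left(1059 - 968888\right) + 158736 = -967829 + 158736 = -809093$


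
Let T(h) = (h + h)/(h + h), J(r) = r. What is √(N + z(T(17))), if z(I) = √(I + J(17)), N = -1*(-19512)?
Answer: √(19512 + 3*√2) ≈ 139.70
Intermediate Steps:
N = 19512
T(h) = 1 (T(h) = (2*h)/((2*h)) = (2*h)*(1/(2*h)) = 1)
z(I) = √(17 + I) (z(I) = √(I + 17) = √(17 + I))
√(N + z(T(17))) = √(19512 + √(17 + 1)) = √(19512 + √18) = √(19512 + 3*√2)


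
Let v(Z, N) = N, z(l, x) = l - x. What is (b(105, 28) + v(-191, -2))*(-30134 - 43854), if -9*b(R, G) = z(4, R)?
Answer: -6141004/9 ≈ -6.8233e+5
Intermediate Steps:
b(R, G) = -4/9 + R/9 (b(R, G) = -(4 - R)/9 = -4/9 + R/9)
(b(105, 28) + v(-191, -2))*(-30134 - 43854) = ((-4/9 + (1/9)*105) - 2)*(-30134 - 43854) = ((-4/9 + 35/3) - 2)*(-73988) = (101/9 - 2)*(-73988) = (83/9)*(-73988) = -6141004/9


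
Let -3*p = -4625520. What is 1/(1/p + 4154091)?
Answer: 1541840/6404943667441 ≈ 2.4073e-7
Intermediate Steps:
p = 1541840 (p = -⅓*(-4625520) = 1541840)
1/(1/p + 4154091) = 1/(1/1541840 + 4154091) = 1/(6404943667441/1541840) = 1541840/6404943667441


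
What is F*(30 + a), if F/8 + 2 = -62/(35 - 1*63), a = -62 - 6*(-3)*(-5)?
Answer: -1464/7 ≈ -209.14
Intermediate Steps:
a = -152 (a = -62 - (-18)*(-5) = -62 - 1*90 = -62 - 90 = -152)
F = 12/7 (F = -16 + 8*(-62/(35 - 1*63)) = -16 + 8*(-62/(35 - 63)) = -16 + 8*(-62/(-28)) = -16 + 8*(-62*(-1/28)) = -16 + 8*(31/14) = -16 + 124/7 = 12/7 ≈ 1.7143)
F*(30 + a) = 12*(30 - 152)/7 = (12/7)*(-122) = -1464/7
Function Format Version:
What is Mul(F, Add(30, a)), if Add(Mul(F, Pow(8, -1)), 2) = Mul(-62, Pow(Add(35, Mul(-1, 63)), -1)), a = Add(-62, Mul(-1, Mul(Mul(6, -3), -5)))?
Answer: Rational(-1464, 7) ≈ -209.14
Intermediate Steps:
a = -152 (a = Add(-62, Mul(-1, Mul(-18, -5))) = Add(-62, Mul(-1, 90)) = Add(-62, -90) = -152)
F = Rational(12, 7) (F = Add(-16, Mul(8, Mul(-62, Pow(Add(35, Mul(-1, 63)), -1)))) = Add(-16, Mul(8, Mul(-62, Pow(Add(35, -63), -1)))) = Add(-16, Mul(8, Mul(-62, Pow(-28, -1)))) = Add(-16, Mul(8, Mul(-62, Rational(-1, 28)))) = Add(-16, Mul(8, Rational(31, 14))) = Add(-16, Rational(124, 7)) = Rational(12, 7) ≈ 1.7143)
Mul(F, Add(30, a)) = Mul(Rational(12, 7), Add(30, -152)) = Mul(Rational(12, 7), -122) = Rational(-1464, 7)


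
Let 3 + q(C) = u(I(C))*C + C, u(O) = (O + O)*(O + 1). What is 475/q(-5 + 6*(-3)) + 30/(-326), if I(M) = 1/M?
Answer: -1789085/90302 ≈ -19.812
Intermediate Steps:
u(O) = 2*O*(1 + O) (u(O) = (2*O)*(1 + O) = 2*O*(1 + O))
q(C) = -1 + C + 2/C (q(C) = -3 + ((2*(1 + 1/C)/C)*C + C) = -3 + ((2 + 2/C) + C) = -3 + (2 + C + 2/C) = -1 + C + 2/C)
475/q(-5 + 6*(-3)) + 30/(-326) = 475/(-1 + (-5 + 6*(-3)) + 2/(-5 + 6*(-3))) + 30/(-326) = 475/(-1 + (-5 - 18) + 2/(-5 - 18)) + 30*(-1/326) = 475/(-1 - 23 + 2/(-23)) - 15/163 = 475/(-1 - 23 + 2*(-1/23)) - 15/163 = 475/(-1 - 23 - 2/23) - 15/163 = 475/(-554/23) - 15/163 = 475*(-23/554) - 15/163 = -10925/554 - 15/163 = -1789085/90302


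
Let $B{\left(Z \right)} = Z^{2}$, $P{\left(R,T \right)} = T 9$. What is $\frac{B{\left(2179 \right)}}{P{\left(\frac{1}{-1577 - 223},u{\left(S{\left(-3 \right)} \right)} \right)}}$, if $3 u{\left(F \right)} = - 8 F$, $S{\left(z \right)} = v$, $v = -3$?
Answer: $\frac{4748041}{72} \approx 65945.0$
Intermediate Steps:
$S{\left(z \right)} = -3$
$u{\left(F \right)} = - \frac{8 F}{3}$ ($u{\left(F \right)} = \frac{\left(-8\right) F}{3} = - \frac{8 F}{3}$)
$P{\left(R,T \right)} = 9 T$
$\frac{B{\left(2179 \right)}}{P{\left(\frac{1}{-1577 - 223},u{\left(S{\left(-3 \right)} \right)} \right)}} = \frac{2179^{2}}{9 \left(\left(- \frac{8}{3}\right) \left(-3\right)\right)} = \frac{4748041}{9 \cdot 8} = \frac{4748041}{72}$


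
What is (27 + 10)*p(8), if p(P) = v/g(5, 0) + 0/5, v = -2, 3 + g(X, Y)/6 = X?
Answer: -37/6 ≈ -6.1667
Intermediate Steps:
g(X, Y) = -18 + 6*X
p(P) = -1/6 (p(P) = -2/(-18 + 6*5) + 0/5 = -2/(-18 + 30) + 0*(1/5) = -2/12 + 0 = -2*1/12 + 0 = -1/6 + 0 = -1/6)
(27 + 10)*p(8) = (27 + 10)*(-1/6) = 37*(-1/6) = -37/6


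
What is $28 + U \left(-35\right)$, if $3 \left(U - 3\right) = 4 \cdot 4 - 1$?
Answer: $-252$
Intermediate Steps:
$U = 8$ ($U = 3 + \frac{4 \cdot 4 - 1}{3} = 3 + \frac{16 - 1}{3} = 3 + \frac{1}{3} \cdot 15 = 3 + 5 = 8$)
$28 + U \left(-35\right) = 28 + 8 \left(-35\right) = 28 - 280 = -252$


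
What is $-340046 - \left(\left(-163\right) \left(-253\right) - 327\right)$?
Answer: $-380958$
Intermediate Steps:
$-340046 - \left(\left(-163\right) \left(-253\right) - 327\right) = -340046 - \left(41239 - 327\right) = -340046 - 40912 = -380958$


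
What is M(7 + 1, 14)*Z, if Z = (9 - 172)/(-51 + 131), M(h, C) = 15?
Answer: -489/16 ≈ -30.563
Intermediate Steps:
Z = -163/80 ≈ -2.0375
M(7 + 1, 14)*Z = 15*(-163/80) = -489/16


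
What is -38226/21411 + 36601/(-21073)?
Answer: -40748731/11569077 ≈ -3.5222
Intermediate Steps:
-38226/21411 + 36601/(-21073) = -38226*1/21411 + 36601*(-1/21073) = -12742/7137 - 36601/21073 = -40748731/11569077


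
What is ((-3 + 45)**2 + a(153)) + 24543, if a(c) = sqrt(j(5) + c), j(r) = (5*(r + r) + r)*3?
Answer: 26307 + sqrt(318) ≈ 26325.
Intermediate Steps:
j(r) = 33*r (j(r) = (5*(2*r) + r)*3 = (10*r + r)*3 = (11*r)*3 = 33*r)
a(c) = sqrt(165 + c) (a(c) = sqrt(33*5 + c) = sqrt(165 + c))
((-3 + 45)**2 + a(153)) + 24543 = ((-3 + 45)**2 + sqrt(165 + 153)) + 24543 = (42**2 + sqrt(318)) + 24543 = (1764 + sqrt(318)) + 24543 = 26307 + sqrt(318)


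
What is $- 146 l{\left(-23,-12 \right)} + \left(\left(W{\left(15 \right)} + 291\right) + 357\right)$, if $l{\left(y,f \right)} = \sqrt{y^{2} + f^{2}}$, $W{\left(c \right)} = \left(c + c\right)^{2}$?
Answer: $1548 - 146 \sqrt{673} \approx -2239.6$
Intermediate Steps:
$W{\left(c \right)} = 4 c^{2}$ ($W{\left(c \right)} = \left(2 c\right)^{2} = 4 c^{2}$)
$l{\left(y,f \right)} = \sqrt{f^{2} + y^{2}}$
$- 146 l{\left(-23,-12 \right)} + \left(\left(W{\left(15 \right)} + 291\right) + 357\right) = - 146 \sqrt{\left(-12\right)^{2} + \left(-23\right)^{2}} + \left(\left(4 \cdot 15^{2} + 291\right) + 357\right) = - 146 \sqrt{144 + 529} + \left(\left(4 \cdot 225 + 291\right) + 357\right) = - 146 \sqrt{673} + \left(\left(900 + 291\right) + 357\right) = - 146 \sqrt{673} + \left(1191 + 357\right) = - 146 \sqrt{673} + 1548 = 1548 - 146 \sqrt{673}$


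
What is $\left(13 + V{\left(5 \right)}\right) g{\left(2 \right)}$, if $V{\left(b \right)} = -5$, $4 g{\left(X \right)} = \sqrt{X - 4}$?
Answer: $2 i \sqrt{2} \approx 2.8284 i$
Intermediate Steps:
$g{\left(X \right)} = \frac{\sqrt{-4 + X}}{4}$ ($g{\left(X \right)} = \frac{\sqrt{X - 4}}{4} = \frac{\sqrt{-4 + X}}{4}$)
$\left(13 + V{\left(5 \right)}\right) g{\left(2 \right)} = \left(13 - 5\right) \frac{\sqrt{-4 + 2}}{4} = 8 \frac{\sqrt{-2}}{4} = 8 \frac{i \sqrt{2}}{4} = 2 i \sqrt{2}$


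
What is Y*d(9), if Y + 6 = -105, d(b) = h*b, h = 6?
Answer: -5994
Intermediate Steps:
d(b) = 6*b
Y = -111 (Y = -6 - 105 = -111)
Y*d(9) = -666*9 = -111*54 = -5994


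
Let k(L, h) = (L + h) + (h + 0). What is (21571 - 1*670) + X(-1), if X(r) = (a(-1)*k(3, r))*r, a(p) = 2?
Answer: 20899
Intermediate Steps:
k(L, h) = L + 2*h (k(L, h) = (L + h) + h = L + 2*h)
X(r) = r*(6 + 4*r) (X(r) = (2*(3 + 2*r))*r = (6 + 4*r)*r = r*(6 + 4*r))
(21571 - 1*670) + X(-1) = (21571 - 1*670) + 2*(-1)*(3 + 2*(-1)) = (21571 - 670) + 2*(-1)*(3 - 2) = 20901 + 2*(-1)*1 = 20901 - 2 = 20899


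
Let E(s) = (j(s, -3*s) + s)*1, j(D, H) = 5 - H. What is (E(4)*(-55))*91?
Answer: -105105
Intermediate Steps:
E(s) = 5 + 4*s (E(s) = ((5 - (-3)*s) + s)*1 = ((5 + 3*s) + s)*1 = (5 + 4*s)*1 = 5 + 4*s)
(E(4)*(-55))*91 = ((5 + 4*4)*(-55))*91 = ((5 + 16)*(-55))*91 = (21*(-55))*91 = -1155*91 = -105105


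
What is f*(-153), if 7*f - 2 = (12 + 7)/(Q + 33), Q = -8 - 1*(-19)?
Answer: -16371/308 ≈ -53.153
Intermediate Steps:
Q = 11 (Q = -8 + 19 = 11)
f = 107/308 (f = 2/7 + ((12 + 7)/(11 + 33))/7 = 2/7 + (19/44)/7 = 2/7 + (19*(1/44))/7 = 2/7 + (⅐)*(19/44) = 2/7 + 19/308 = 107/308 ≈ 0.34740)
f*(-153) = (107/308)*(-153) = -16371/308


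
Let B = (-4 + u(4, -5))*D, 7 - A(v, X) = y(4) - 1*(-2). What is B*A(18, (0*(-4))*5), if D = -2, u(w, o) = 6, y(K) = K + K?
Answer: 12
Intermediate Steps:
y(K) = 2*K
A(v, X) = -3 (A(v, X) = 7 - (2*4 - 1*(-2)) = 7 - (8 + 2) = 7 - 1*10 = 7 - 10 = -3)
B = -4 (B = (-4 + 6)*(-2) = 2*(-2) = -4)
B*A(18, (0*(-4))*5) = -4*(-3) = 12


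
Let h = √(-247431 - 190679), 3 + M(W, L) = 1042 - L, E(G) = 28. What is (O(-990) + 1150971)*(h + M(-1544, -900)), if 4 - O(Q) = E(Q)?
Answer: 2231686233 + 1150947*I*√438110 ≈ 2.2317e+9 + 7.6181e+8*I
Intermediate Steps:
O(Q) = -24 (O(Q) = 4 - 1*28 = 4 - 28 = -24)
M(W, L) = 1039 - L (M(W, L) = -3 + (1042 - L) = 1039 - L)
h = I*√438110 (h = √(-438110) = I*√438110 ≈ 661.9*I)
(O(-990) + 1150971)*(h + M(-1544, -900)) = (-24 + 1150971)*(I*√438110 + (1039 - 1*(-900))) = 1150947*(I*√438110 + (1039 + 900)) = 1150947*(I*√438110 + 1939) = 1150947*(1939 + I*√438110) = 2231686233 + 1150947*I*√438110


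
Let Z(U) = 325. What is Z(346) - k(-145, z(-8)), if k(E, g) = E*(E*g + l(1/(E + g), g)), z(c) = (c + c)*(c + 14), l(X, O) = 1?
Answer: 2018870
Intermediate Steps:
z(c) = 2*c*(14 + c) (z(c) = (2*c)*(14 + c) = 2*c*(14 + c))
k(E, g) = E*(1 + E*g) (k(E, g) = E*(E*g + 1) = E*(1 + E*g))
Z(346) - k(-145, z(-8)) = 325 - (-145)*(1 - 290*(-8)*(14 - 8)) = 325 - (-145)*(1 - 290*(-8)*6) = 325 - (-145)*(1 - 145*(-96)) = 325 - (-145)*(1 + 13920) = 325 - (-145)*13921 = 325 - 1*(-2018545) = 325 + 2018545 = 2018870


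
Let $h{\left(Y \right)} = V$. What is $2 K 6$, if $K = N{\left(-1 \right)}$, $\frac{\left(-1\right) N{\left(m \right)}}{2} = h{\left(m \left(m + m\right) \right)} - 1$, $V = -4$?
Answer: $120$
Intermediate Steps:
$h{\left(Y \right)} = -4$
$N{\left(m \right)} = 10$ ($N{\left(m \right)} = - 2 \left(-4 - 1\right) = \left(-2\right) \left(-5\right) = 10$)
$K = 10$
$2 K 6 = 2 \cdot 10 \cdot 6 = 20 \cdot 6 = 120$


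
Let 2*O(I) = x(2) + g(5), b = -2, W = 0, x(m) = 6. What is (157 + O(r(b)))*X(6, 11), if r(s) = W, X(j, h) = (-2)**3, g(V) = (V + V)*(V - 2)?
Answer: -1400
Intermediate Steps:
g(V) = 2*V*(-2 + V) (g(V) = (2*V)*(-2 + V) = 2*V*(-2 + V))
X(j, h) = -8
r(s) = 0
O(I) = 18 (O(I) = (6 + 2*5*(-2 + 5))/2 = (6 + 2*5*3)/2 = (6 + 30)/2 = (1/2)*36 = 18)
(157 + O(r(b)))*X(6, 11) = (157 + 18)*(-8) = 175*(-8) = -1400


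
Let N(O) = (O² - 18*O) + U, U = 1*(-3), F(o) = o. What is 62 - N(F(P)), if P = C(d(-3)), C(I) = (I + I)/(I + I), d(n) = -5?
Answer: 82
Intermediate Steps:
C(I) = 1 (C(I) = (2*I)/((2*I)) = (2*I)*(1/(2*I)) = 1)
P = 1
U = -3
N(O) = -3 + O² - 18*O (N(O) = (O² - 18*O) - 3 = -3 + O² - 18*O)
62 - N(F(P)) = 62 - (-3 + 1² - 18*1) = 62 - (-3 + 1 - 18) = 62 - 1*(-20) = 62 + 20 = 82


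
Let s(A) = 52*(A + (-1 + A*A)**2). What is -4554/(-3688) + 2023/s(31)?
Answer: 13641065917/11046669166 ≈ 1.2349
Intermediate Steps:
s(A) = 52*A + 52*(-1 + A**2)**2 (s(A) = 52*(A + (-1 + A**2)**2) = 52*A + 52*(-1 + A**2)**2)
-4554/(-3688) + 2023/s(31) = -4554/(-3688) + 2023/(52*31 + 52*(-1 + 31**2)**2) = -4554*(-1/3688) + 2023/(1612 + 52*(-1 + 961)**2) = 2277/1844 + 2023/(1612 + 52*960**2) = 2277/1844 + 2023/(1612 + 52*921600) = 2277/1844 + 2023/(1612 + 47923200) = 2277/1844 + 2023/47924812 = 13641065917/11046669166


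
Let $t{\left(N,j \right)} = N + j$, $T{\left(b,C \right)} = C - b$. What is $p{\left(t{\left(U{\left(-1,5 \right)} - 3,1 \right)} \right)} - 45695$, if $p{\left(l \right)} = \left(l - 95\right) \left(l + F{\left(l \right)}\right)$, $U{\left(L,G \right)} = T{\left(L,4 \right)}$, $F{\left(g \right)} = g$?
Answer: $-46247$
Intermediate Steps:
$U{\left(L,G \right)} = 4 - L$
$p{\left(l \right)} = 2 l \left(-95 + l\right)$ ($p{\left(l \right)} = \left(l - 95\right) \left(l + l\right) = \left(-95 + l\right) 2 l = 2 l \left(-95 + l\right)$)
$p{\left(t{\left(U{\left(-1,5 \right)} - 3,1 \right)} \right)} - 45695 = 2 \left(\left(\left(4 - -1\right) - 3\right) + 1\right) \left(-95 + \left(\left(\left(4 - -1\right) - 3\right) + 1\right)\right) - 45695 = 2 \left(\left(\left(4 + 1\right) - 3\right) + 1\right) \left(-95 + \left(\left(\left(4 + 1\right) - 3\right) + 1\right)\right) - 45695 = 2 \left(\left(5 - 3\right) + 1\right) \left(-95 + \left(\left(5 - 3\right) + 1\right)\right) - 45695 = 2 \left(2 + 1\right) \left(-95 + \left(2 + 1\right)\right) - 45695 = 2 \cdot 3 \left(-95 + 3\right) - 45695 = 2 \cdot 3 \left(-92\right) - 45695 = -552 - 45695 = -46247$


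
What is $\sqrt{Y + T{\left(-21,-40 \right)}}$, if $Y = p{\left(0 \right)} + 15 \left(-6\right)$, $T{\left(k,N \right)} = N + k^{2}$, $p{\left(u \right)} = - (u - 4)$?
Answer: $3 \sqrt{35} \approx 17.748$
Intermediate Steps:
$p{\left(u \right)} = 4 - u$ ($p{\left(u \right)} = - (-4 + u) = 4 - u$)
$Y = -86$ ($Y = \left(4 - 0\right) + 15 \left(-6\right) = \left(4 + 0\right) - 90 = 4 - 90 = -86$)
$\sqrt{Y + T{\left(-21,-40 \right)}} = \sqrt{-86 - \left(40 - \left(-21\right)^{2}\right)} = \sqrt{-86 + \left(-40 + 441\right)} = \sqrt{-86 + 401} = \sqrt{315} = 3 \sqrt{35}$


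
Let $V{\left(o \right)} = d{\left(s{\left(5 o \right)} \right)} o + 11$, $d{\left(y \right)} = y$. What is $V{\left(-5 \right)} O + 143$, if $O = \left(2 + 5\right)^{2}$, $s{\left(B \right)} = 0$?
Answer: $682$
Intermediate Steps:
$V{\left(o \right)} = 11$ ($V{\left(o \right)} = 0 o + 11 = 0 + 11 = 11$)
$O = 49$ ($O = 7^{2} = 49$)
$V{\left(-5 \right)} O + 143 = 11 \cdot 49 + 143 = 539 + 143 = 682$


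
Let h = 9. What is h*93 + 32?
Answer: 869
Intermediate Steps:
h*93 + 32 = 9*93 + 32 = 837 + 32 = 869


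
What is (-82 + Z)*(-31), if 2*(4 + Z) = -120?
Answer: 4526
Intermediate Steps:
Z = -64 (Z = -4 + (½)*(-120) = -4 - 60 = -64)
(-82 + Z)*(-31) = (-82 - 64)*(-31) = -146*(-31) = 4526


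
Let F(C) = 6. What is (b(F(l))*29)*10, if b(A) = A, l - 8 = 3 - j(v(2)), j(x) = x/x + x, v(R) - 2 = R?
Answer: 1740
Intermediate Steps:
v(R) = 2 + R
j(x) = 1 + x
l = 6 (l = 8 + (3 - (1 + (2 + 2))) = 8 + (3 - (1 + 4)) = 8 + (3 - 1*5) = 8 + (3 - 5) = 8 - 2 = 6)
(b(F(l))*29)*10 = (6*29)*10 = 174*10 = 1740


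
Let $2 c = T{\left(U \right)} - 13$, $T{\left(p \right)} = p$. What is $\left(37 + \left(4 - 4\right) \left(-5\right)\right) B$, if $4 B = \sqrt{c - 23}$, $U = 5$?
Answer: $\frac{111 i \sqrt{3}}{4} \approx 48.064 i$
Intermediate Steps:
$c = -4$ ($c = \frac{5 - 13}{2} = \frac{1}{2} \left(-8\right) = -4$)
$B = \frac{3 i \sqrt{3}}{4}$ ($B = \frac{\sqrt{-4 - 23}}{4} = \frac{\sqrt{-27}}{4} = \frac{3 i \sqrt{3}}{4} \approx 1.299 i$)
$\left(37 + \left(4 - 4\right) \left(-5\right)\right) B = \left(37 + \left(4 - 4\right) \left(-5\right)\right) \frac{3 i \sqrt{3}}{4} = \left(37 + 0 \left(-5\right)\right) \frac{3 i \sqrt{3}}{4} = \left(37 + 0\right) \frac{3 i \sqrt{3}}{4} = 37 \frac{3 i \sqrt{3}}{4} = \frac{111 i \sqrt{3}}{4}$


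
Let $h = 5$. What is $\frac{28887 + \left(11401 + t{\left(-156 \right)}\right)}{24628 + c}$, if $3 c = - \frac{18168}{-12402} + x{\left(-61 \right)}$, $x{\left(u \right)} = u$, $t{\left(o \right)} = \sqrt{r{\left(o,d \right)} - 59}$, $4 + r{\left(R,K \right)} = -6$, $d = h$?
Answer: $\frac{249825888}{152595169} + \frac{6201 i \sqrt{69}}{152595169} \approx 1.6372 + 0.00033756 i$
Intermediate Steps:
$d = 5$
$r{\left(R,K \right)} = -10$ ($r{\left(R,K \right)} = -4 - 6 = -10$)
$t{\left(o \right)} = i \sqrt{69}$ ($t{\left(o \right)} = \sqrt{-10 - 59} = \sqrt{-69} = i \sqrt{69}$)
$c = - \frac{123059}{6201}$ ($c = \frac{- \frac{18168}{-12402} - 61}{3} = \frac{\left(-18168\right) \left(- \frac{1}{12402}\right) - 61}{3} = \frac{\frac{3028}{2067} - 61}{3} = \frac{1}{3} \left(- \frac{123059}{2067}\right) = - \frac{123059}{6201} \approx -19.845$)
$\frac{28887 + \left(11401 + t{\left(-156 \right)}\right)}{24628 + c} = \frac{28887 + \left(11401 + i \sqrt{69}\right)}{24628 - \frac{123059}{6201}} = \frac{40288 + i \sqrt{69}}{\frac{152595169}{6201}} = \left(40288 + i \sqrt{69}\right) \frac{6201}{152595169} = \frac{249825888}{152595169} + \frac{6201 i \sqrt{69}}{152595169}$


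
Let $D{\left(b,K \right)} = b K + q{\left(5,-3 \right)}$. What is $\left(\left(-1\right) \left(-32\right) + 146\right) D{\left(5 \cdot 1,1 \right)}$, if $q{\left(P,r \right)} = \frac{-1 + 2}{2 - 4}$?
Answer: $801$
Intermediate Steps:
$q{\left(P,r \right)} = - \frac{1}{2}$ ($q{\left(P,r \right)} = 1 \frac{1}{-2} = 1 \left(- \frac{1}{2}\right) = - \frac{1}{2}$)
$D{\left(b,K \right)} = - \frac{1}{2} + K b$ ($D{\left(b,K \right)} = b K - \frac{1}{2} = K b - \frac{1}{2} = - \frac{1}{2} + K b$)
$\left(\left(-1\right) \left(-32\right) + 146\right) D{\left(5 \cdot 1,1 \right)} = \left(\left(-1\right) \left(-32\right) + 146\right) \left(- \frac{1}{2} + 1 \cdot 5 \cdot 1\right) = \left(32 + 146\right) \left(- \frac{1}{2} + 1 \cdot 5\right) = 178 \left(- \frac{1}{2} + 5\right) = 178 \cdot \frac{9}{2} = 801$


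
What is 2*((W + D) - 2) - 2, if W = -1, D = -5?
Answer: -18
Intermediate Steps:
2*((W + D) - 2) - 2 = 2*((-1 - 5) - 2) - 2 = 2*(-6 - 2) - 2 = 2*(-8) - 2 = -16 - 2 = -18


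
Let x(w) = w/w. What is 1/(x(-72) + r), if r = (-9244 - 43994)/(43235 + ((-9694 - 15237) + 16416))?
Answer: -17360/9259 ≈ -1.8749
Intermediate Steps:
x(w) = 1
r = -26619/17360 (r = -53238/(43235 + (-24931 + 16416)) = -53238/(43235 - 8515) = -53238/34720 = -53238*1/34720 = -26619/17360 ≈ -1.5334)
1/(x(-72) + r) = 1/(1 - 26619/17360) = 1/(-9259/17360) = -17360/9259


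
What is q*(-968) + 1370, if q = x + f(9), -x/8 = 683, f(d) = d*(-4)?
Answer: 5325370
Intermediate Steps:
f(d) = -4*d
x = -5464 (x = -8*683 = -5464)
q = -5500 (q = -5464 - 4*9 = -5464 - 36 = -5500)
q*(-968) + 1370 = -5500*(-968) + 1370 = 5324000 + 1370 = 5325370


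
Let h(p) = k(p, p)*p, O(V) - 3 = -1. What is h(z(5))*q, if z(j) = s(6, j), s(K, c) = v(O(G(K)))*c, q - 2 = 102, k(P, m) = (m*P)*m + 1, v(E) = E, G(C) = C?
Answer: 1041040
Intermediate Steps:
O(V) = 2 (O(V) = 3 - 1 = 2)
k(P, m) = 1 + P*m² (k(P, m) = (P*m)*m + 1 = P*m² + 1 = 1 + P*m²)
q = 104 (q = 2 + 102 = 104)
s(K, c) = 2*c
z(j) = 2*j
h(p) = p*(1 + p³) (h(p) = (1 + p*p²)*p = (1 + p³)*p = p*(1 + p³))
h(z(5))*q = (2*5 + (2*5)⁴)*104 = (10 + 10⁴)*104 = (10 + 10000)*104 = 10010*104 = 1041040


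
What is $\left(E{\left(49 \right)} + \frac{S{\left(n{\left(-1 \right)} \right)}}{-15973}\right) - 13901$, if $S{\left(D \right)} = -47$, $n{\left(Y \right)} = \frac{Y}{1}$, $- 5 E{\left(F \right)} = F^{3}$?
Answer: $- \frac{2989410607}{79865} \approx -37431.0$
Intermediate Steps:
$E{\left(F \right)} = - \frac{F^{3}}{5}$
$n{\left(Y \right)} = Y$ ($n{\left(Y \right)} = Y 1 = Y$)
$\left(E{\left(49 \right)} + \frac{S{\left(n{\left(-1 \right)} \right)}}{-15973}\right) - 13901 = \left(- \frac{49^{3}}{5} - \frac{47}{-15973}\right) - 13901 = \left(\left(- \frac{1}{5}\right) 117649 - - \frac{47}{15973}\right) - 13901 = \left(- \frac{117649}{5} + \frac{47}{15973}\right) - 13901 = - \frac{1879207242}{79865} - 13901 = - \frac{2989410607}{79865}$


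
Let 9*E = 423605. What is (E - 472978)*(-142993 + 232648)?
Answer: -114555092345/3 ≈ -3.8185e+10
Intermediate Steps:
E = 423605/9 (E = (⅑)*423605 = 423605/9 ≈ 47067.)
(E - 472978)*(-142993 + 232648) = (423605/9 - 472978)*(-142993 + 232648) = -3833197/9*89655 = -114555092345/3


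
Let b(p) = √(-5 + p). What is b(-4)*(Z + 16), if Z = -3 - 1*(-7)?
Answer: 60*I ≈ 60.0*I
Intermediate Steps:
Z = 4 (Z = -3 + 7 = 4)
b(-4)*(Z + 16) = √(-5 - 4)*(4 + 16) = √(-9)*20 = (3*I)*20 = 60*I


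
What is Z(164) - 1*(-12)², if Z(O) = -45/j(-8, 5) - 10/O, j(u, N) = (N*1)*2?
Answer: -6091/41 ≈ -148.56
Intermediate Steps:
j(u, N) = 2*N (j(u, N) = N*2 = 2*N)
Z(O) = -9/2 - 10/O (Z(O) = -45/(2*5) - 10/O = -45/10 - 10/O = -45*⅒ - 10/O = -9/2 - 10/O)
Z(164) - 1*(-12)² = (-9/2 - 10/164) - 1*(-12)² = (-9/2 - 10*1/164) - 1*144 = (-9/2 - 5/82) - 144 = -187/41 - 144 = -6091/41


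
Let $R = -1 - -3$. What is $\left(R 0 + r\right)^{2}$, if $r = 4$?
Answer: $16$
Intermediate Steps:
$R = 2$ ($R = -1 + 3 = 2$)
$\left(R 0 + r\right)^{2} = \left(2 \cdot 0 + 4\right)^{2} = \left(0 + 4\right)^{2} = 4^{2} = 16$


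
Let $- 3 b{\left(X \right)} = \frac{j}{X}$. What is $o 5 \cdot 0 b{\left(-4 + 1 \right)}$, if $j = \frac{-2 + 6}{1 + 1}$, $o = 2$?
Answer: $0$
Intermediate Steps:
$j = 2$ ($j = \frac{4}{2} = 4 \cdot \frac{1}{2} = 2$)
$b{\left(X \right)} = - \frac{2}{3 X}$ ($b{\left(X \right)} = - \frac{2 \frac{1}{X}}{3} = - \frac{2}{3 X}$)
$o 5 \cdot 0 b{\left(-4 + 1 \right)} = 2 \cdot 5 \cdot 0 \left(- \frac{2}{3 \left(-4 + 1\right)}\right) = 10 \cdot 0 \left(- \frac{2}{3 \left(-3\right)}\right) = 0 \left(\left(- \frac{2}{3}\right) \left(- \frac{1}{3}\right)\right) = 0 \cdot \frac{2}{9} = 0$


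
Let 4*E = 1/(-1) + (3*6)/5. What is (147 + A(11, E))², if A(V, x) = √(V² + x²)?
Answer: (2940 + √48569)²/400 ≈ 24970.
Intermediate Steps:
E = 13/20 (E = (1/(-1) + (3*6)/5)/4 = (1*(-1) + 18*(⅕))/4 = (-1 + 18/5)/4 = (¼)*(13/5) = 13/20 ≈ 0.65000)
(147 + A(11, E))² = (147 + √(11² + (13/20)²))² = (147 + √(121 + 169/400))² = (147 + √(48569/400))² = (147 + √48569/20)²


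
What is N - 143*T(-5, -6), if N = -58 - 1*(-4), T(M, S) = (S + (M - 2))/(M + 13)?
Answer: 1427/8 ≈ 178.38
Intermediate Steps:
T(M, S) = (-2 + M + S)/(13 + M) (T(M, S) = (S + (-2 + M))/(13 + M) = (-2 + M + S)/(13 + M))
N = -54 (N = -58 + 4 = -54)
N - 143*T(-5, -6) = -54 - 143*(-2 - 5 - 6)/(13 - 5) = -54 - 143*(-13)/8 = -54 - 143*(-13/8) = -54 + 1859/8 = 1427/8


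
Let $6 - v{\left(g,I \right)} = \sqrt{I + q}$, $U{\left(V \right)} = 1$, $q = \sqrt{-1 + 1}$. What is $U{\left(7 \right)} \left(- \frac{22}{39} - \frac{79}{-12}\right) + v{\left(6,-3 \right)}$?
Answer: $\frac{625}{52} - i \sqrt{3} \approx 12.019 - 1.732 i$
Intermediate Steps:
$q = 0$ ($q = \sqrt{0} = 0$)
$v{\left(g,I \right)} = 6 - \sqrt{I}$ ($v{\left(g,I \right)} = 6 - \sqrt{I + 0} = 6 - \sqrt{I}$)
$U{\left(7 \right)} \left(- \frac{22}{39} - \frac{79}{-12}\right) + v{\left(6,-3 \right)} = 1 \left(- \frac{22}{39} - \frac{79}{-12}\right) + \left(6 - \sqrt{-3}\right) = 1 \left(\left(-22\right) \frac{1}{39} - - \frac{79}{12}\right) + \left(6 - i \sqrt{3}\right) = 1 \left(- \frac{22}{39} + \frac{79}{12}\right) + \left(6 - i \sqrt{3}\right) = 1 \cdot \frac{313}{52} + \left(6 - i \sqrt{3}\right) = \frac{313}{52} + \left(6 - i \sqrt{3}\right) = \frac{625}{52} - i \sqrt{3}$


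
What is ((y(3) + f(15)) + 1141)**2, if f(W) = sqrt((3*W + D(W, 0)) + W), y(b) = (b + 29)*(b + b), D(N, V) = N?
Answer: 1776964 + 13330*sqrt(3) ≈ 1.8001e+6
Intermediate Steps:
y(b) = 2*b*(29 + b) (y(b) = (29 + b)*(2*b) = 2*b*(29 + b))
f(W) = sqrt(5)*sqrt(W) (f(W) = sqrt((3*W + W) + W) = sqrt(4*W + W) = sqrt(5*W) = sqrt(5)*sqrt(W))
((y(3) + f(15)) + 1141)**2 = ((2*3*(29 + 3) + sqrt(5)*sqrt(15)) + 1141)**2 = ((2*3*32 + 5*sqrt(3)) + 1141)**2 = ((192 + 5*sqrt(3)) + 1141)**2 = (1333 + 5*sqrt(3))**2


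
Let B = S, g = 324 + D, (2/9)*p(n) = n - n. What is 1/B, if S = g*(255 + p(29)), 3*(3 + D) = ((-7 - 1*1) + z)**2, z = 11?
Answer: 1/82620 ≈ 1.2104e-5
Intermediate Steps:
D = 0 (D = -3 + ((-7 - 1*1) + 11)**2/3 = -3 + ((-7 - 1) + 11)**2/3 = -3 + (-8 + 11)**2/3 = -3 + (1/3)*3**2 = -3 + (1/3)*9 = -3 + 3 = 0)
p(n) = 0 (p(n) = 9*(n - n)/2 = (9/2)*0 = 0)
g = 324 (g = 324 + 0 = 324)
S = 82620 (S = 324*(255 + 0) = 324*255 = 82620)
B = 82620
1/B = 1/82620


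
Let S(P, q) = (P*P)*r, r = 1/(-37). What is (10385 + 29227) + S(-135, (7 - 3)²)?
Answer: 1447419/37 ≈ 39119.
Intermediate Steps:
r = -1/37 ≈ -0.027027
S(P, q) = -P²/37 (S(P, q) = (P*P)*(-1/37) = P²*(-1/37) = -P²/37)
(10385 + 29227) + S(-135, (7 - 3)²) = (10385 + 29227) - 1/37*(-135)² = 39612 - 1/37*18225 = 39612 - 18225/37 = 1447419/37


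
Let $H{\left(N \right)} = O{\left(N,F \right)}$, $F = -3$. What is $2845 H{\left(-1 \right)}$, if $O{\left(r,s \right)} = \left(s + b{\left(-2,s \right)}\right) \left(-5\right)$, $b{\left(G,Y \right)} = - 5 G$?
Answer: $-99575$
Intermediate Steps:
$O{\left(r,s \right)} = -50 - 5 s$ ($O{\left(r,s \right)} = \left(s - -10\right) \left(-5\right) = \left(s + 10\right) \left(-5\right) = \left(10 + s\right) \left(-5\right) = -50 - 5 s$)
$H{\left(N \right)} = -35$ ($H{\left(N \right)} = -50 - -15 = -50 + 15 = -35$)
$2845 H{\left(-1 \right)} = 2845 \left(-35\right) = -99575$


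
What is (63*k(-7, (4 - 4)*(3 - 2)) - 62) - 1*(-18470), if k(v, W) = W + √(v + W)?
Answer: 18408 + 63*I*√7 ≈ 18408.0 + 166.68*I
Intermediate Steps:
k(v, W) = W + √(W + v)
(63*k(-7, (4 - 4)*(3 - 2)) - 62) - 1*(-18470) = (63*((4 - 4)*(3 - 2) + √((4 - 4)*(3 - 2) - 7)) - 62) - 1*(-18470) = (63*(0*1 + √(0*1 - 7)) - 62) + 18470 = (63*(0 + √(0 - 7)) - 62) + 18470 = (63*(0 + √(-7)) - 62) + 18470 = (63*(0 + I*√7) - 62) + 18470 = (63*(I*√7) - 62) + 18470 = (63*I*√7 - 62) + 18470 = (-62 + 63*I*√7) + 18470 = 18408 + 63*I*√7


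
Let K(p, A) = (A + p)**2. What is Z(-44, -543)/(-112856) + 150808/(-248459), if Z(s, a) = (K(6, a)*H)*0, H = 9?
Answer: -150808/248459 ≈ -0.60697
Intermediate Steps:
Z(s, a) = 0 (Z(s, a) = ((a + 6)**2*9)*0 = ((6 + a)**2*9)*0 = (9*(6 + a)**2)*0 = 0)
Z(-44, -543)/(-112856) + 150808/(-248459) = 0/(-112856) + 150808/(-248459) = 0*(-1/112856) + 150808*(-1/248459) = 0 - 150808/248459 = -150808/248459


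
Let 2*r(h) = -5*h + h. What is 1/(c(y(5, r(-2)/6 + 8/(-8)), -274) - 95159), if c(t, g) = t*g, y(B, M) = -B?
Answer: -1/93789 ≈ -1.0662e-5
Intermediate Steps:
r(h) = -2*h (r(h) = (-5*h + h)/2 = (-4*h)/2 = -2*h)
c(t, g) = g*t
1/(c(y(5, r(-2)/6 + 8/(-8)), -274) - 95159) = 1/(-(-274)*5 - 95159) = 1/(-274*(-5) - 95159) = 1/(1370 - 95159) = 1/(-93789) = -1/93789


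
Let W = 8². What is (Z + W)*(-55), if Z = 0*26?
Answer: -3520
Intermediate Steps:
Z = 0
W = 64
(Z + W)*(-55) = (0 + 64)*(-55) = 64*(-55) = -3520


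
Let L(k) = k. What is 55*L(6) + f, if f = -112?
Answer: 218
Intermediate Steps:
55*L(6) + f = 55*6 - 112 = 330 - 112 = 218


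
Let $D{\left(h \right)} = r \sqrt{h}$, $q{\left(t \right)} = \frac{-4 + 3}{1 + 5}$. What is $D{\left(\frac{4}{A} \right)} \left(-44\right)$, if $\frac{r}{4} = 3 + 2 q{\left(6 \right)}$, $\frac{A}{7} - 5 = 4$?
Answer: $- \frac{2816 \sqrt{7}}{63} \approx -118.26$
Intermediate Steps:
$A = 63$ ($A = 35 + 7 \cdot 4 = 35 + 28 = 63$)
$q{\left(t \right)} = - \frac{1}{6}$
$r = \frac{32}{3}$ ($r = 4 \left(3 + 2 \left(- \frac{1}{6}\right)\right) = 4 \left(3 - \frac{1}{3}\right) = 4 \cdot \frac{8}{3} = \frac{32}{3} \approx 10.667$)
$D{\left(h \right)} = \frac{32 \sqrt{h}}{3}$
$D{\left(\frac{4}{A} \right)} \left(-44\right) = \frac{32 \sqrt{\frac{4}{63}}}{3} \left(-44\right) = \frac{32 \frac{2 \sqrt{7}}{21}}{3} \left(-44\right) = \frac{64 \sqrt{7}}{63} \left(-44\right) = - \frac{2816 \sqrt{7}}{63}$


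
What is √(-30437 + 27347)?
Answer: I*√3090 ≈ 55.588*I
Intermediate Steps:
√(-30437 + 27347) = √(-3090) = I*√3090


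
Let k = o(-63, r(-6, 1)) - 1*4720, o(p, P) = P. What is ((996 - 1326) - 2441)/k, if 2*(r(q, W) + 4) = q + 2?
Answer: 163/278 ≈ 0.58633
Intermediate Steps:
r(q, W) = -3 + q/2 (r(q, W) = -4 + (q + 2)/2 = -4 + (2 + q)/2 = -4 + (1 + q/2) = -3 + q/2)
k = -4726 (k = (-3 + (½)*(-6)) - 1*4720 = (-3 - 3) - 4720 = -6 - 4720 = -4726)
((996 - 1326) - 2441)/k = ((996 - 1326) - 2441)/(-4726) = (-330 - 2441)*(-1/4726) = -2771*(-1/4726) = 163/278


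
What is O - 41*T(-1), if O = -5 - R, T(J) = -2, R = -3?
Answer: 80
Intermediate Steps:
O = -2 (O = -5 - 1*(-3) = -5 + 3 = -2)
O - 41*T(-1) = -2 - 41*(-2) = -2 + 82 = 80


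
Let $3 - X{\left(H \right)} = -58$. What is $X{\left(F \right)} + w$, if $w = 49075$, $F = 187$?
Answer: $49136$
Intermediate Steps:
$X{\left(H \right)} = 61$ ($X{\left(H \right)} = 3 - -58 = 3 + 58 = 61$)
$X{\left(F \right)} + w = 61 + 49075 = 49136$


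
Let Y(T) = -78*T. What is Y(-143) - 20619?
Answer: -9465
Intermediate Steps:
Y(-143) - 20619 = -78*(-143) - 20619 = 11154 - 20619 = -9465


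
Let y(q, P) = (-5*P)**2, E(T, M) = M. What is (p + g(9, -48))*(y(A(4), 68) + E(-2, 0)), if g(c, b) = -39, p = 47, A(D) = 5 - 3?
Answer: 924800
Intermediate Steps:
A(D) = 2
y(q, P) = 25*P**2
(p + g(9, -48))*(y(A(4), 68) + E(-2, 0)) = (47 - 39)*(25*68**2 + 0) = 8*(25*4624 + 0) = 8*(115600 + 0) = 8*115600 = 924800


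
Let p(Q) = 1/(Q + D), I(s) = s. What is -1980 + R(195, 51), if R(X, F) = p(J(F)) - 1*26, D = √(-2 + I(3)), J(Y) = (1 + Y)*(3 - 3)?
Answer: -2005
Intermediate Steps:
J(Y) = 0 (J(Y) = (1 + Y)*0 = 0)
D = 1 (D = √(-2 + 3) = √1 = 1)
p(Q) = 1/(1 + Q) (p(Q) = 1/(Q + 1) = 1/(1 + Q))
R(X, F) = -25 (R(X, F) = 1/(1 + 0) - 1*26 = 1/1 - 26 = 1 - 26 = -25)
-1980 + R(195, 51) = -1980 - 25 = -2005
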